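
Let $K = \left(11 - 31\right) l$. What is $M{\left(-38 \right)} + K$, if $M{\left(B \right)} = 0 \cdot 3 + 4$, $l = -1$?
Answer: $24$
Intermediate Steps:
$K = 20$ ($K = \left(11 - 31\right) \left(-1\right) = \left(-20\right) \left(-1\right) = 20$)
$M{\left(B \right)} = 4$ ($M{\left(B \right)} = 0 + 4 = 4$)
$M{\left(-38 \right)} + K = 4 + 20 = 24$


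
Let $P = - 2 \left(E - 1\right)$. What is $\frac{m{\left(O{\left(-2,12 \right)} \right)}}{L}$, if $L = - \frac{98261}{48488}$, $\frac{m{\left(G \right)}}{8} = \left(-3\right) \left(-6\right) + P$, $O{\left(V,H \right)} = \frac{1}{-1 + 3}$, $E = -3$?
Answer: $- \frac{10085504}{98261} \approx -102.64$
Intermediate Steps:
$O{\left(V,H \right)} = \frac{1}{2}$
$P = 8$ ($P = - 2 \left(-3 - 1\right) = \left(-2\right) \left(-4\right) = 8$)
$m{\left(G \right)} = 208$ ($m{\left(G \right)} = 8 \left(\left(-3\right) \left(-6\right) + 8\right) = 8 \left(18 + 8\right) = 8 \cdot 26 = 208$)
$L = - \frac{98261}{48488}$ ($L = \left(-98261\right) \frac{1}{48488} = - \frac{98261}{48488} \approx -2.0265$)
$\frac{m{\left(O{\left(-2,12 \right)} \right)}}{L} = \frac{208}{- \frac{98261}{48488}} = 208 \left(- \frac{48488}{98261}\right) = - \frac{10085504}{98261}$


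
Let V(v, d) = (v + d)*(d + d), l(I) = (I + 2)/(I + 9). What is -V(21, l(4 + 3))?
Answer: -3105/128 ≈ -24.258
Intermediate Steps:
l(I) = (2 + I)/(9 + I)
V(v, d) = 2*d*(d + v) (V(v, d) = (d + v)*(2*d) = 2*d*(d + v))
-V(21, l(4 + 3)) = -2*(2 + (4 + 3))/(9 + (4 + 3))*((2 + (4 + 3))/(9 + (4 + 3)) + 21) = -2*(2 + 7)/(9 + 7)*((2 + 7)/(9 + 7) + 21) = -2*9/16*(9/16 + 21) = -2*(1/16)*9*((1/16)*9 + 21) = -2*9*(9/16 + 21)/16 = -2*9*345/(16*16) = -1*3105/128 = -3105/128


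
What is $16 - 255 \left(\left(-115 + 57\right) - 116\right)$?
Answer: $44386$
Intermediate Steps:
$16 - 255 \left(\left(-115 + 57\right) - 116\right) = 16 - 255 \left(-58 - 116\right) = 16 - -44370 = 16 + 44370 = 44386$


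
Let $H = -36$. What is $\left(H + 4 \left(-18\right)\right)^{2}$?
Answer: $11664$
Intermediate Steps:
$\left(H + 4 \left(-18\right)\right)^{2} = \left(-36 + 4 \left(-18\right)\right)^{2} = \left(-36 - 72\right)^{2} = \left(-108\right)^{2} = 11664$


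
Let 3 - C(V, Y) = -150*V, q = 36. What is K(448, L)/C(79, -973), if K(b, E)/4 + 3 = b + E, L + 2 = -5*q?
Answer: 1052/11853 ≈ 0.088754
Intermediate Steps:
C(V, Y) = 3 + 150*V (C(V, Y) = 3 - (-150)*V = 3 + 150*V)
L = -182 (L = -2 - 5*36 = -2 - 180 = -182)
K(b, E) = -12 + 4*E + 4*b (K(b, E) = -12 + 4*(b + E) = -12 + 4*(E + b) = -12 + (4*E + 4*b) = -12 + 4*E + 4*b)
K(448, L)/C(79, -973) = (-12 + 4*(-182) + 4*448)/(3 + 150*79) = (-12 - 728 + 1792)/(3 + 11850) = 1052/11853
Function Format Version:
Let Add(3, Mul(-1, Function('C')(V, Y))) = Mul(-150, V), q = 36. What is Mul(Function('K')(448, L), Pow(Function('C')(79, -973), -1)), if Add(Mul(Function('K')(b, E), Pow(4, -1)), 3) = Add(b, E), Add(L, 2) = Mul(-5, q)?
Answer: Rational(1052, 11853) ≈ 0.088754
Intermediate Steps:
Function('C')(V, Y) = Add(3, Mul(150, V)) (Function('C')(V, Y) = Add(3, Mul(-1, Mul(-150, V))) = Add(3, Mul(150, V)))
L = -182 (L = Add(-2, Mul(-5, 36)) = Add(-2, -180) = -182)
Function('K')(b, E) = Add(-12, Mul(4, E), Mul(4, b)) (Function('K')(b, E) = Add(-12, Mul(4, Add(b, E))) = Add(-12, Mul(4, Add(E, b))) = Add(-12, Add(Mul(4, E), Mul(4, b))) = Add(-12, Mul(4, E), Mul(4, b)))
Mul(Function('K')(448, L), Pow(Function('C')(79, -973), -1)) = Mul(Add(-12, Mul(4, -182), Mul(4, 448)), Pow(Add(3, Mul(150, 79)), -1)) = Mul(Add(-12, -728, 1792), Pow(Add(3, 11850), -1)) = Mul(1052, Pow(11853, -1)) = Mul(1052, Rational(1, 11853)) = Rational(1052, 11853)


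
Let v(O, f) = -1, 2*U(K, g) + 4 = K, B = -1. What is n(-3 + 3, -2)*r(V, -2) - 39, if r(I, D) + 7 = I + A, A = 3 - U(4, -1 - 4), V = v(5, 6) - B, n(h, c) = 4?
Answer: -55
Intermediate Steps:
U(K, g) = -2 + K/2
V = 0 (V = -1 - 1*(-1) = -1 + 1 = 0)
A = 3 (A = 3 - (-2 + (½)*4) = 3 - (-2 + 2) = 3 - 1*0 = 3 + 0 = 3)
r(I, D) = -4 + I (r(I, D) = -7 + (I + 3) = -7 + (3 + I) = -4 + I)
n(-3 + 3, -2)*r(V, -2) - 39 = 4*(-4 + 0) - 39 = 4*(-4) - 39 = -16 - 39 = -55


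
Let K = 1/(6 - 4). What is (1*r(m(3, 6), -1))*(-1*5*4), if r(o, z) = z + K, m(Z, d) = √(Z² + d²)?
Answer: 10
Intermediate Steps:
K = ½ (K = 1/2 = ½ ≈ 0.50000)
r(o, z) = ½ + z (r(o, z) = z + ½ = ½ + z)
(1*r(m(3, 6), -1))*(-1*5*4) = (1*(½ - 1))*(-1*5*4) = (1*(-½))*(-5*4) = -½*(-20) = 10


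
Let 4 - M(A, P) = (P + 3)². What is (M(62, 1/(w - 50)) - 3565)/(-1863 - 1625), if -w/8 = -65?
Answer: 788615821/770499200 ≈ 1.0235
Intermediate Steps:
w = 520 (w = -8*(-65) = 520)
M(A, P) = 4 - (3 + P)² (M(A, P) = 4 - (P + 3)² = 4 - (3 + P)²)
(M(62, 1/(w - 50)) - 3565)/(-1863 - 1625) = ((4 - (3 + 1/(520 - 50))²) - 3565)/(-1863 - 1625) = ((4 - (3 + 1/470)²) - 3565)/(-3488) = ((4 - (3 + 1/470)²) - 3565)*(-1/3488) = ((4 - (1411/470)²) - 3565)*(-1/3488) = ((4 - 1*1990921/220900) - 3565)*(-1/3488) = ((4 - 1990921/220900) - 3565)*(-1/3488) = (-1107321/220900 - 3565)*(-1/3488) = -788615821/220900*(-1/3488) = 788615821/770499200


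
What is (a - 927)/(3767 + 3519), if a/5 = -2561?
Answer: -6866/3643 ≈ -1.8847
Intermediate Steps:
a = -12805 (a = 5*(-2561) = -12805)
(a - 927)/(3767 + 3519) = (-12805 - 927)/(3767 + 3519) = -13732/7286 = -13732*1/7286 = -6866/3643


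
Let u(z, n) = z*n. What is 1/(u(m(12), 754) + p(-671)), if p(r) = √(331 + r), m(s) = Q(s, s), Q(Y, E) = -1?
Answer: -377/284428 - I*√85/284428 ≈ -0.0013255 - 3.2414e-5*I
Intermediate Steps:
m(s) = -1
u(z, n) = n*z
1/(u(m(12), 754) + p(-671)) = 1/(754*(-1) + √(331 - 671)) = 1/(-754 + √(-340)) = 1/(-754 + 2*I*√85)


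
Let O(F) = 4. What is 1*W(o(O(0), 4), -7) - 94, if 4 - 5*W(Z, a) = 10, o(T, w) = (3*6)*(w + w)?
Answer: -476/5 ≈ -95.200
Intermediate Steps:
o(T, w) = 36*w (o(T, w) = 18*(2*w) = 36*w)
W(Z, a) = -6/5 (W(Z, a) = ⅘ - ⅕*10 = ⅘ - 2 = -6/5)
1*W(o(O(0), 4), -7) - 94 = 1*(-6/5) - 94 = -6/5 - 94 = -476/5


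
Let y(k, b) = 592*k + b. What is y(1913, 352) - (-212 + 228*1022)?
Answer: 900044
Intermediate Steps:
y(k, b) = b + 592*k
y(1913, 352) - (-212 + 228*1022) = (352 + 592*1913) - (-212 + 228*1022) = (352 + 1132496) - (-212 + 233016) = 1132848 - 1*232804 = 1132848 - 232804 = 900044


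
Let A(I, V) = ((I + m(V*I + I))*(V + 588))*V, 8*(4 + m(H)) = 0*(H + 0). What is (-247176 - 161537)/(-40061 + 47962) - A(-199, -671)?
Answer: 89325761066/7901 ≈ 1.1306e+7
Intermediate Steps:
m(H) = -4 (m(H) = -4 + (0*(H + 0))/8 = -4 + (0*H)/8 = -4 + (1/8)*0 = -4 + 0 = -4)
A(I, V) = V*(-4 + I)*(588 + V) (A(I, V) = ((I - 4)*(V + 588))*V = ((-4 + I)*(588 + V))*V = V*(-4 + I)*(588 + V))
(-247176 - 161537)/(-40061 + 47962) - A(-199, -671) = (-247176 - 161537)/(-40061 + 47962) - (-671)*(-2352 - 4*(-671) + 588*(-199) - 199*(-671)) = -408713/7901 - (-671)*(-2352 + 2684 - 117012 + 133529) = -408713*1/7901 - (-671)*16849 = -408713/7901 - 1*(-11305679) = -408713/7901 + 11305679 = 89325761066/7901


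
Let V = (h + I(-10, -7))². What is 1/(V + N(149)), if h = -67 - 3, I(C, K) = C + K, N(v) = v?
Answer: 1/7718 ≈ 0.00012957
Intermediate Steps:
h = -70
V = 7569 (V = (-70 + (-10 - 7))² = (-70 - 17)² = (-87)² = 7569)
1/(V + N(149)) = 1/(7569 + 149) = 1/7718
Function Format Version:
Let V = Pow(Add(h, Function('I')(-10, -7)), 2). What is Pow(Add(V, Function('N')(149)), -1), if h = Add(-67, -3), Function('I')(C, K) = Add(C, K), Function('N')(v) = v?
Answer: Rational(1, 7718) ≈ 0.00012957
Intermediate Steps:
h = -70
V = 7569 (V = Pow(Add(-70, Add(-10, -7)), 2) = Pow(Add(-70, -17), 2) = Pow(-87, 2) = 7569)
Pow(Add(V, Function('N')(149)), -1) = Pow(Add(7569, 149), -1) = Pow(7718, -1) = Rational(1, 7718)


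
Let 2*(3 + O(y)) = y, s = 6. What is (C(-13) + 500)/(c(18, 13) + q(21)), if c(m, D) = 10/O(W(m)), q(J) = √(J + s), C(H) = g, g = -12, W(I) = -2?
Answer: 4880/83 + 5856*√3/83 ≈ 181.00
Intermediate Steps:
C(H) = -12
O(y) = -3 + y/2
q(J) = √(6 + J) (q(J) = √(J + 6) = √(6 + J))
c(m, D) = -5/2 (c(m, D) = 10/(-3 + (½)*(-2)) = 10/(-3 - 1) = 10/(-4) = 10*(-¼) = -5/2)
(C(-13) + 500)/(c(18, 13) + q(21)) = (-12 + 500)/(-5/2 + √(6 + 21)) = 488/(-5/2 + √27) = 488/(-5/2 + 3*√3)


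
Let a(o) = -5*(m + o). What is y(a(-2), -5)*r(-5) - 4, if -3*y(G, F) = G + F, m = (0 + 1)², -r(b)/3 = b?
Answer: -4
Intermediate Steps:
r(b) = -3*b
m = 1 (m = 1² = 1)
a(o) = -5 - 5*o (a(o) = -5*(1 + o) = -5 - 5*o)
y(G, F) = -F/3 - G/3 (y(G, F) = -(G + F)/3 = -(F + G)/3 = -F/3 - G/3)
y(a(-2), -5)*r(-5) - 4 = (-⅓*(-5) - (-5 - 5*(-2))/3)*(-3*(-5)) - 4 = (5/3 - (-5 + 10)/3)*15 - 4 = (5/3 - ⅓*5)*15 - 4 = (5/3 - 5/3)*15 - 4 = 0*15 - 4 = 0 - 4 = -4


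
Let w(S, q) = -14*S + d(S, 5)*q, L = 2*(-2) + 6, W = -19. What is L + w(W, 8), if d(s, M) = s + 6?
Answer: 164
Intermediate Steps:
d(s, M) = 6 + s
L = 2 (L = -4 + 6 = 2)
w(S, q) = -14*S + q*(6 + S) (w(S, q) = -14*S + (6 + S)*q = -14*S + q*(6 + S))
L + w(W, 8) = 2 + (-14*(-19) + 8*(6 - 19)) = 2 + (266 + 8*(-13)) = 2 + (266 - 104) = 2 + 162 = 164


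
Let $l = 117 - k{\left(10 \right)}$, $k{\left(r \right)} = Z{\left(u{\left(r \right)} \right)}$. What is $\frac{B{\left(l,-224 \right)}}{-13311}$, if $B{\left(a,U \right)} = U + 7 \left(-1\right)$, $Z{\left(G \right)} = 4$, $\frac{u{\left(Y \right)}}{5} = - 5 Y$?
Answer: $\frac{77}{4437} \approx 0.017354$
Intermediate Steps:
$u{\left(Y \right)} = - 25 Y$ ($u{\left(Y \right)} = 5 \left(- 5 Y\right) = - 25 Y$)
$k{\left(r \right)} = 4$
$l = 113$ ($l = 117 - 4 = 113$)
$B{\left(a,U \right)} = -7 + U$ ($B{\left(a,U \right)} = U - 7 = -7 + U$)
$\frac{B{\left(l,-224 \right)}}{-13311} = \frac{-7 - 224}{-13311} = \left(-231\right) \left(- \frac{1}{13311}\right) = \frac{77}{4437}$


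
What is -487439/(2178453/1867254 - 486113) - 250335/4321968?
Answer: 411834271184700377/435891729798854448 ≈ 0.94481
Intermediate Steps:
-487439/(2178453/1867254 - 486113) - 250335/4321968 = -487439/(2178453*(1/1867254) - 486113) - 250335*1/4321968 = -487439/(726151/622418 - 486113) - 83445/1440656 = -487439/(-302564755083/622418) - 83445/1440656 = -487439*(-622418/302564755083) - 83445/1440656 = 303390807502/302564755083 - 83445/1440656 = 411834271184700377/435891729798854448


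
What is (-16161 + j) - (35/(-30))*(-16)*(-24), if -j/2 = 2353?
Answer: -20419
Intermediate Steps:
j = -4706 (j = -2*2353 = -4706)
(-16161 + j) - (35/(-30))*(-16)*(-24) = (-16161 - 4706) - (35/(-30))*(-16)*(-24) = -20867 - (35*(-1/30))*(-16)*(-24) = -20867 - (-7/6*(-16))*(-24) = -20867 - 56*(-24)/3 = -20867 - 1*(-448) = -20867 + 448 = -20419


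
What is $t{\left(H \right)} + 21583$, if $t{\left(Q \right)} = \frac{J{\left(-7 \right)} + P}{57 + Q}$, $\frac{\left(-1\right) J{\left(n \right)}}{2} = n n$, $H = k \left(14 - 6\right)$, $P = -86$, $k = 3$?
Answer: $\frac{1748039}{81} \approx 21581.0$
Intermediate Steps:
$H = 24$ ($H = 3 \left(14 - 6\right) = 3 \cdot 8 = 24$)
$J{\left(n \right)} = - 2 n^{2}$ ($J{\left(n \right)} = - 2 n n = - 2 n^{2}$)
$t{\left(Q \right)} = - \frac{184}{57 + Q}$ ($t{\left(Q \right)} = \frac{- 2 \left(-7\right)^{2} - 86}{57 + Q} = \frac{\left(-2\right) 49 - 86}{57 + Q} = \frac{-98 - 86}{57 + Q} = - \frac{184}{57 + Q}$)
$t{\left(H \right)} + 21583 = - \frac{184}{57 + 24} + 21583 = - \frac{184}{81} + 21583 = \frac{1748039}{81}$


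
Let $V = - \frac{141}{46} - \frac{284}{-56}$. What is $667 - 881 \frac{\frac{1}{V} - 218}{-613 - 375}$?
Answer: $\frac{150962815}{319124} \approx 473.05$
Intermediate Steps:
$V = \frac{323}{161}$ ($V = \left(-141\right) \frac{1}{46} - - \frac{71}{14} = - \frac{141}{46} + \frac{71}{14} = \frac{323}{161} \approx 2.0062$)
$667 - 881 \frac{\frac{1}{V} - 218}{-613 - 375} = 667 - 881 \frac{\frac{1}{\frac{323}{161}} - 218}{-613 - 375} = 667 - 881 \frac{\frac{161}{323} - 218}{-988} = 667 - 881 \left(\left(- \frac{70253}{323}\right) \left(- \frac{1}{988}\right)\right) = 667 - \frac{61892893}{319124} = \frac{150962815}{319124}$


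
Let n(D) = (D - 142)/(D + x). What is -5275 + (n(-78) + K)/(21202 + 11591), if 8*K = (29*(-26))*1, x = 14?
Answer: -2767730653/524688 ≈ -5275.0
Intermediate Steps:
n(D) = (-142 + D)/(14 + D) (n(D) = (D - 142)/(D + 14) = (-142 + D)/(14 + D))
K = -377/4 (K = ((29*(-26))*1)/8 = (-754*1)/8 = (1/8)*(-754) = -377/4 ≈ -94.250)
-5275 + (n(-78) + K)/(21202 + 11591) = -5275 + ((-142 - 78)/(14 - 78) - 377/4)/(21202 + 11591) = -5275 + (-220/(-64) - 377/4)/32793 = -5275 + (-1/64*(-220) - 377/4)*(1/32793) = -5275 + (55/16 - 377/4)*(1/32793) = -5275 - 1453/16*1/32793 = -5275 - 1453/524688 = -2767730653/524688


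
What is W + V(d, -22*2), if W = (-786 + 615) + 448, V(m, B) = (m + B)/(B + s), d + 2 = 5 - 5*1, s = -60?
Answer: 14427/52 ≈ 277.44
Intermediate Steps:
d = -2 (d = -2 + (5 - 5*1) = -2 + (5 - 5) = -2 + 0 = -2)
V(m, B) = (B + m)/(-60 + B) (V(m, B) = (m + B)/(B - 60) = (B + m)/(-60 + B))
W = 277 (W = -171 + 448 = 277)
W + V(d, -22*2) = 277 + (-22*2 - 2)/(-60 - 22*2) = 277 + (-44 - 2)/(-60 - 44) = 277 - 46/(-104) = 277 - 1/104*(-46) = 277 + 23/52 = 14427/52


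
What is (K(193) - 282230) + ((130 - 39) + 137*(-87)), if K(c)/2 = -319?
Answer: -294696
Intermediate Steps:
K(c) = -638 (K(c) = 2*(-319) = -638)
(K(193) - 282230) + ((130 - 39) + 137*(-87)) = (-638 - 282230) + ((130 - 39) + 137*(-87)) = -282868 + (91 - 11919) = -282868 - 11828 = -294696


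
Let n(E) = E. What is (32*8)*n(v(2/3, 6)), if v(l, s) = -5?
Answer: -1280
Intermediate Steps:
(32*8)*n(v(2/3, 6)) = (32*8)*(-5) = 256*(-5) = -1280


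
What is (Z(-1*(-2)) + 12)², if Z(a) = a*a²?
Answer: 400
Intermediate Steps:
Z(a) = a³
(Z(-1*(-2)) + 12)² = ((-1*(-2))³ + 12)² = (2³ + 12)² = (8 + 12)² = 20² = 400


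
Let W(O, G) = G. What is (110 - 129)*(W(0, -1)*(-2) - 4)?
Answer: 38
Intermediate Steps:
(110 - 129)*(W(0, -1)*(-2) - 4) = (110 - 129)*(-1*(-2) - 4) = -19*(2 - 4) = -19*(-2) = 38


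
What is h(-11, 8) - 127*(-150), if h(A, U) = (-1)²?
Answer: 19051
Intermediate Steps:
h(A, U) = 1
h(-11, 8) - 127*(-150) = 1 - 127*(-150) = 1 + 19050 = 19051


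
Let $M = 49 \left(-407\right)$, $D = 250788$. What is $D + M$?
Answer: $230845$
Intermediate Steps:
$M = -19943$
$D + M = 250788 - 19943 = 230845$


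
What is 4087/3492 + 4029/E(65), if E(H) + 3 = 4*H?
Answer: 15119627/897444 ≈ 16.847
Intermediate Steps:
E(H) = -3 + 4*H
4087/3492 + 4029/E(65) = 4087/3492 + 4029/(-3 + 4*65) = 4087*(1/3492) + 4029/(-3 + 260) = 4087/3492 + 4029/257 = 15119627/897444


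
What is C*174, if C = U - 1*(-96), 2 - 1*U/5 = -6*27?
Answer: 159384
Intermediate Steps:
U = 820 (U = 10 - (-30)*27 = 10 - 5*(-162) = 10 + 810 = 820)
C = 916 (C = 820 - 1*(-96) = 820 + 96 = 916)
C*174 = 916*174 = 159384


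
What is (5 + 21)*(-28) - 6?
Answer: -734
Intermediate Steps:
(5 + 21)*(-28) - 6 = 26*(-28) - 6 = -728 - 6 = -734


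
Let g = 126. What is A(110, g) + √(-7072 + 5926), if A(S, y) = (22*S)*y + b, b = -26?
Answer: 304894 + I*√1146 ≈ 3.0489e+5 + 33.853*I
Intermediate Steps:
A(S, y) = -26 + 22*S*y (A(S, y) = (22*S)*y - 26 = 22*S*y - 26 = -26 + 22*S*y)
A(110, g) + √(-7072 + 5926) = (-26 + 22*110*126) + √(-7072 + 5926) = (-26 + 304920) + √(-1146) = 304894 + I*√1146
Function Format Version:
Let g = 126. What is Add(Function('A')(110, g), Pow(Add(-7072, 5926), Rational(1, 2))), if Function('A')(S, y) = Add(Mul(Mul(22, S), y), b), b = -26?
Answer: Add(304894, Mul(I, Pow(1146, Rational(1, 2)))) ≈ Add(3.0489e+5, Mul(33.853, I))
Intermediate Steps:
Function('A')(S, y) = Add(-26, Mul(22, S, y)) (Function('A')(S, y) = Add(Mul(Mul(22, S), y), -26) = Add(Mul(22, S, y), -26) = Add(-26, Mul(22, S, y)))
Add(Function('A')(110, g), Pow(Add(-7072, 5926), Rational(1, 2))) = Add(Add(-26, Mul(22, 110, 126)), Pow(Add(-7072, 5926), Rational(1, 2))) = Add(Add(-26, 304920), Pow(-1146, Rational(1, 2))) = Add(304894, Mul(I, Pow(1146, Rational(1, 2))))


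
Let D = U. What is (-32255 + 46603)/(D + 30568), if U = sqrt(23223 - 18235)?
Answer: 109647416/233599409 - 7174*sqrt(1247)/233599409 ≈ 0.46830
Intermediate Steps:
U = 2*sqrt(1247) (U = sqrt(4988) = 2*sqrt(1247) ≈ 70.626)
D = 2*sqrt(1247) ≈ 70.626
(-32255 + 46603)/(D + 30568) = (-32255 + 46603)/(2*sqrt(1247) + 30568) = 14348/(30568 + 2*sqrt(1247))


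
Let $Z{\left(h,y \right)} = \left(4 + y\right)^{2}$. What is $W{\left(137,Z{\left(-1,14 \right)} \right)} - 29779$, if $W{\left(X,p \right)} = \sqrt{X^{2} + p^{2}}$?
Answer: $-29779 + \sqrt{123745} \approx -29427.0$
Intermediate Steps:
$W{\left(137,Z{\left(-1,14 \right)} \right)} - 29779 = \sqrt{137^{2} + \left(\left(4 + 14\right)^{2}\right)^{2}} - 29779 = \sqrt{18769 + \left(18^{2}\right)^{2}} - 29779 = \sqrt{18769 + 324^{2}} - 29779 = \sqrt{18769 + 104976} - 29779 = \sqrt{123745} - 29779 = -29779 + \sqrt{123745}$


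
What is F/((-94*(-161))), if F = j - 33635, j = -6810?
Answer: -40445/15134 ≈ -2.6725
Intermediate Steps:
F = -40445 (F = -6810 - 33635 = -40445)
F/((-94*(-161))) = -40445/((-94*(-161))) = -40445/15134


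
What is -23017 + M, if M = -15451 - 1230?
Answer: -39698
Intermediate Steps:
M = -16681
-23017 + M = -23017 - 16681 = -39698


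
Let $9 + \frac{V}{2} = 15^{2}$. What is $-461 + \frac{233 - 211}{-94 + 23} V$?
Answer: $- \frac{42235}{71} \approx -594.86$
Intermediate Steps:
$V = 432$ ($V = -18 + 2 \cdot 15^{2} = -18 + 2 \cdot 225 = -18 + 450 = 432$)
$-461 + \frac{233 - 211}{-94 + 23} V = -461 + \frac{233 - 211}{-94 + 23} \cdot 432 = -461 + \frac{22}{-71} \cdot 432 = -461 + 22 \left(- \frac{1}{71}\right) 432 = -461 - \frac{9504}{71} = - \frac{42235}{71}$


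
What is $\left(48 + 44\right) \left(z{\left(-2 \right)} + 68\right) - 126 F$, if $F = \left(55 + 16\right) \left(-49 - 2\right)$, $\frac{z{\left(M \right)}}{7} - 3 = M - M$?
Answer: $464434$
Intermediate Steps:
$z{\left(M \right)} = 21$ ($z{\left(M \right)} = 21 + 7 \left(M - M\right) = 21 + 7 \cdot 0 = 21 + 0 = 21$)
$F = -3621$ ($F = 71 \left(-51\right) = -3621$)
$\left(48 + 44\right) \left(z{\left(-2 \right)} + 68\right) - 126 F = \left(48 + 44\right) \left(21 + 68\right) - -456246 = 92 \cdot 89 + 456246 = 8188 + 456246 = 464434$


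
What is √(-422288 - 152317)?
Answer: 339*I*√5 ≈ 758.03*I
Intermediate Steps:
√(-422288 - 152317) = √(-574605) = 339*I*√5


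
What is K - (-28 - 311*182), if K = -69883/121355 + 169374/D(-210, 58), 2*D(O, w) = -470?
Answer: 63777104139/1140737 ≈ 55909.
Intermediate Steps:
D(O, w) = -235 (D(O, w) = (½)*(-470) = -235)
K = -822832171/1140737 (K = -69883/121355 + 169374/(-235) = -69883*1/121355 + 169374*(-1/235) = -69883/121355 - 169374/235 = -822832171/1140737 ≈ -721.32)
K - (-28 - 311*182) = -822832171/1140737 - (-28 - 311*182) = -822832171/1140737 - (-28 - 56602) = -822832171/1140737 - 1*(-56630) = -822832171/1140737 + 56630 = 63777104139/1140737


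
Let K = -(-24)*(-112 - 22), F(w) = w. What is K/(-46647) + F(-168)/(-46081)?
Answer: 7430152/102359067 ≈ 0.072589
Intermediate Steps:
K = -3216 (K = -(-24)*(-134) = -1*3216 = -3216)
K/(-46647) + F(-168)/(-46081) = -3216/(-46647) - 168/(-46081) = -3216*(-1/46647) - 168*(-1/46081) = 1072/15549 + 24/6583 = 7430152/102359067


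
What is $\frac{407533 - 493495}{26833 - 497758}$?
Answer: $\frac{28654}{156975} \approx 0.18254$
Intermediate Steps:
$\frac{407533 - 493495}{26833 - 497758} = - \frac{85962}{-470925} = \left(-85962\right) \left(- \frac{1}{470925}\right) = \frac{28654}{156975}$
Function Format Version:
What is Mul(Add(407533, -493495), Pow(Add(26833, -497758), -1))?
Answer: Rational(28654, 156975) ≈ 0.18254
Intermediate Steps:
Mul(Add(407533, -493495), Pow(Add(26833, -497758), -1)) = Mul(-85962, Pow(-470925, -1)) = Mul(-85962, Rational(-1, 470925)) = Rational(28654, 156975)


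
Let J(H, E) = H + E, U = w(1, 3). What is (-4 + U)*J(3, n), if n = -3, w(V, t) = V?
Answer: 0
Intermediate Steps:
U = 1
J(H, E) = E + H
(-4 + U)*J(3, n) = (-4 + 1)*(-3 + 3) = -3*0 = 0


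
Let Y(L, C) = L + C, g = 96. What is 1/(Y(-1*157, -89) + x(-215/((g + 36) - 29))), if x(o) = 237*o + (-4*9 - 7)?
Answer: -103/80722 ≈ -0.0012760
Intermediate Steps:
Y(L, C) = C + L
x(o) = -43 + 237*o (x(o) = 237*o + (-36 - 7) = 237*o - 43 = -43 + 237*o)
1/(Y(-1*157, -89) + x(-215/((g + 36) - 29))) = 1/((-89 - 1*157) + (-43 + 237*(-215/((96 + 36) - 29)))) = 1/((-89 - 157) + (-43 + 237*(-215/(132 - 29)))) = 1/(-246 + (-43 + 237*(-215/103))) = 1/(-246 + (-43 - 50955/103)) = 1/(-246 - 55384/103) = 1/(-80722/103) = -103/80722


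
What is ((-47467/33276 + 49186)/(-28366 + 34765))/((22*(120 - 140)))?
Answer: -1636665869/93690574560 ≈ -0.017469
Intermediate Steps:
((-47467/33276 + 49186)/(-28366 + 34765))/((22*(120 - 140))) = ((-47467*1/33276 + 49186)/6399)/((22*(-20))) = ((-47467/33276 + 49186)*(1/6399))/(-440) = ((1636665869/33276)*(1/6399))*(-1/440) = (1636665869/212933124)*(-1/440) = -1636665869/93690574560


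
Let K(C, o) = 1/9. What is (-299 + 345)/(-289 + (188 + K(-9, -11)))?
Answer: -207/454 ≈ -0.45595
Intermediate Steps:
K(C, o) = ⅑
(-299 + 345)/(-289 + (188 + K(-9, -11))) = (-299 + 345)/(-289 + (188 + ⅑)) = 46/(-289 + 1693/9) = 46/(-908/9) = 46*(-9/908) = -207/454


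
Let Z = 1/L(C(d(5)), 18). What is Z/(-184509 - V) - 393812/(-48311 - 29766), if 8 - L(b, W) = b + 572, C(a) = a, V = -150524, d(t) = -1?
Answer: 7535023639737/1493890573735 ≈ 5.0439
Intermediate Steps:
L(b, W) = -564 - b (L(b, W) = 8 - (b + 572) = 8 - (572 + b) = 8 + (-572 - b) = -564 - b)
Z = -1/563 (Z = 1/(-564 - 1*(-1)) = 1/(-564 + 1) = 1/(-563) = -1/563 ≈ -0.0017762)
Z/(-184509 - V) - 393812/(-48311 - 29766) = -1/(563*(-184509 - 1*(-150524))) - 393812/(-48311 - 29766) = -1/(563*(-184509 + 150524)) - 393812/(-78077) = -1/563/(-33985) - 393812*(-1/78077) = -1/563*(-1/33985) + 393812/78077 = 1/19133555 + 393812/78077 = 7535023639737/1493890573735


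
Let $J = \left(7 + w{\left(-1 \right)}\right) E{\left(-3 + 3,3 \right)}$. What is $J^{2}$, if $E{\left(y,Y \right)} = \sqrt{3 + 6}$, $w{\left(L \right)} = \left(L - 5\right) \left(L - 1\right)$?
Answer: $3249$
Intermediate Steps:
$w{\left(L \right)} = \left(-1 + L\right) \left(-5 + L\right)$ ($w{\left(L \right)} = \left(L - 5\right) \left(-1 + L\right) = \left(-5 + L\right) \left(-1 + L\right) = \left(-1 + L\right) \left(-5 + L\right)$)
$E{\left(y,Y \right)} = 3$ ($E{\left(y,Y \right)} = \sqrt{9} = 3$)
$J = 57$ ($J = \left(7 + \left(5 + \left(-1\right)^{2} - -6\right)\right) 3 = \left(7 + \left(5 + 1 + 6\right)\right) 3 = \left(7 + 12\right) 3 = 19 \cdot 3 = 57$)
$J^{2} = 57^{2} = 3249$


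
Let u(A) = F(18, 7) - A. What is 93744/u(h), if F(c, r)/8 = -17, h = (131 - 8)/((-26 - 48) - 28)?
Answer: -3187296/4583 ≈ -695.46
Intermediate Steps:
h = -41/34 (h = 123/(-74 - 28) = 123/(-102) = 123*(-1/102) = -41/34 ≈ -1.2059)
F(c, r) = -136 (F(c, r) = 8*(-17) = -136)
u(A) = -136 - A
93744/u(h) = 93744/(-136 - 1*(-41/34)) = 93744/(-136 + 41/34) = 93744/(-4583/34) = 93744*(-34/4583) = -3187296/4583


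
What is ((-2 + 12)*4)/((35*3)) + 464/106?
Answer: 5296/1113 ≈ 4.7583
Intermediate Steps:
((-2 + 12)*4)/((35*3)) + 464/106 = (10*4)/105 + 464*(1/106) = 40*(1/105) + 232/53 = 8/21 + 232/53 = 5296/1113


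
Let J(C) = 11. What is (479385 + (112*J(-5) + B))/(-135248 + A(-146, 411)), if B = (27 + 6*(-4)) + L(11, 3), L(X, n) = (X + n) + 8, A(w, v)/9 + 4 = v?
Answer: -480642/131585 ≈ -3.6527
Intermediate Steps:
A(w, v) = -36 + 9*v
L(X, n) = 8 + X + n
B = 25 (B = (27 + 6*(-4)) + (8 + 11 + 3) = (27 - 24) + 22 = 3 + 22 = 25)
(479385 + (112*J(-5) + B))/(-135248 + A(-146, 411)) = (479385 + (112*11 + 25))/(-135248 + (-36 + 9*411)) = (479385 + (1232 + 25))/(-135248 + (-36 + 3699)) = (479385 + 1257)/(-135248 + 3663) = 480642/(-131585) = 480642*(-1/131585) = -480642/131585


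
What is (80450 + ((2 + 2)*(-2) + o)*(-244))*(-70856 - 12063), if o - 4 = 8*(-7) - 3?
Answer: -7945464418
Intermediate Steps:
o = -55 (o = 4 + (8*(-7) - 3) = 4 + (-56 - 3) = 4 - 59 = -55)
(80450 + ((2 + 2)*(-2) + o)*(-244))*(-70856 - 12063) = (80450 + ((2 + 2)*(-2) - 55)*(-244))*(-70856 - 12063) = (80450 + (4*(-2) - 55)*(-244))*(-82919) = (80450 + (-8 - 55)*(-244))*(-82919) = (80450 - 63*(-244))*(-82919) = (80450 + 15372)*(-82919) = 95822*(-82919) = -7945464418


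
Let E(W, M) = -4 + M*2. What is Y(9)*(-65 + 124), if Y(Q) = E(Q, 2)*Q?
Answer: 0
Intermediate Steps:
E(W, M) = -4 + 2*M
Y(Q) = 0 (Y(Q) = (-4 + 2*2)*Q = (-4 + 4)*Q = 0*Q = 0)
Y(9)*(-65 + 124) = 0*(-65 + 124) = 0*59 = 0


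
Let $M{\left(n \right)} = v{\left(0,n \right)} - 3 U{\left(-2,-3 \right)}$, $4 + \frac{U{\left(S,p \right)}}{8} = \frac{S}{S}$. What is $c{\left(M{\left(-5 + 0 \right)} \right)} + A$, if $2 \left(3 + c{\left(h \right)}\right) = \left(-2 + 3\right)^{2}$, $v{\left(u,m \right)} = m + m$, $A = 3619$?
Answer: $\frac{7233}{2} \approx 3616.5$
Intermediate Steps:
$v{\left(u,m \right)} = 2 m$
$U{\left(S,p \right)} = -24$ ($U{\left(S,p \right)} = -32 + 8 \frac{S}{S} = -32 + 8 \cdot 1 = -32 + 8 = -24$)
$M{\left(n \right)} = 72 + 2 n$ ($M{\left(n \right)} = 2 n - -72 = 2 n + 72 = 72 + 2 n$)
$c{\left(h \right)} = - \frac{5}{2}$ ($c{\left(h \right)} = -3 + \frac{\left(-2 + 3\right)^{2}}{2} = -3 + \frac{1^{2}}{2} = -3 + \frac{1}{2} \cdot 1 = -3 + \frac{1}{2} = - \frac{5}{2}$)
$c{\left(M{\left(-5 + 0 \right)} \right)} + A = - \frac{5}{2} + 3619 = \frac{7233}{2}$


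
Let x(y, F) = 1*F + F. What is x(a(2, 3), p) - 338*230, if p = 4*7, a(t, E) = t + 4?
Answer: -77684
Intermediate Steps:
a(t, E) = 4 + t
p = 28
x(y, F) = 2*F (x(y, F) = F + F = 2*F)
x(a(2, 3), p) - 338*230 = 2*28 - 338*230 = 56 - 77740 = -77684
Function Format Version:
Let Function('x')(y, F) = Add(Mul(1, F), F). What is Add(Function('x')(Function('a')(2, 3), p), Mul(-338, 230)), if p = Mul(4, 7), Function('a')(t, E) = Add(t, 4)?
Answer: -77684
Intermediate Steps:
Function('a')(t, E) = Add(4, t)
p = 28
Function('x')(y, F) = Mul(2, F) (Function('x')(y, F) = Add(F, F) = Mul(2, F))
Add(Function('x')(Function('a')(2, 3), p), Mul(-338, 230)) = Add(Mul(2, 28), Mul(-338, 230)) = Add(56, -77740) = -77684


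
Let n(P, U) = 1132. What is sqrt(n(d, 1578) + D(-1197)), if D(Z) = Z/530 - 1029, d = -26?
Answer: sqrt(28298290)/530 ≈ 10.037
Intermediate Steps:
D(Z) = -1029 + Z/530 (D(Z) = Z*(1/530) - 1029 = Z/530 - 1029 = -1029 + Z/530)
sqrt(n(d, 1578) + D(-1197)) = sqrt(1132 + (-1029 + (1/530)*(-1197))) = sqrt(1132 + (-1029 - 1197/530)) = sqrt(1132 - 546567/530) = sqrt(53393/530) = sqrt(28298290)/530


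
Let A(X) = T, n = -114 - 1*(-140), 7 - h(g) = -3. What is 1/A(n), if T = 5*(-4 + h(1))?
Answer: 1/30 ≈ 0.033333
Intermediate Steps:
h(g) = 10 (h(g) = 7 - 1*(-3) = 7 + 3 = 10)
T = 30 (T = 5*(-4 + 10) = 5*6 = 30)
n = 26 (n = -114 + 140 = 26)
A(X) = 30
1/A(n) = 1/30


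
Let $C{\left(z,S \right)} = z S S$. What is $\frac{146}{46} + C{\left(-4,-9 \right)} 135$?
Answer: $- \frac{1005947}{23} \approx -43737.0$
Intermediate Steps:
$C{\left(z,S \right)} = z S^{2}$ ($C{\left(z,S \right)} = S z S = z S^{2}$)
$\frac{146}{46} + C{\left(-4,-9 \right)} 135 = \frac{146}{46} + - 4 \left(-9\right)^{2} \cdot 135 = 146 \cdot \frac{1}{46} + \left(-4\right) 81 \cdot 135 = \frac{73}{23} - 43740 = - \frac{1005947}{23}$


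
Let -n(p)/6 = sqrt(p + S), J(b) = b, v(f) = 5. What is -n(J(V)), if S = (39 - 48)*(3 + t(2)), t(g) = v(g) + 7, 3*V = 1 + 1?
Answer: 2*I*sqrt(1209) ≈ 69.541*I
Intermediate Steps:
V = 2/3 (V = (1 + 1)/3 = (1/3)*2 = 2/3 ≈ 0.66667)
t(g) = 12 (t(g) = 5 + 7 = 12)
S = -135 (S = (39 - 48)*(3 + 12) = -9*15 = -135)
n(p) = -6*sqrt(-135 + p) (n(p) = -6*sqrt(p - 135) = -6*sqrt(-135 + p))
-n(J(V)) = -(-6)*sqrt(-135 + 2/3) = -(-6)*sqrt(-403/3) = -(-6)*I*sqrt(1209)/3 = -(-2)*I*sqrt(1209) = 2*I*sqrt(1209)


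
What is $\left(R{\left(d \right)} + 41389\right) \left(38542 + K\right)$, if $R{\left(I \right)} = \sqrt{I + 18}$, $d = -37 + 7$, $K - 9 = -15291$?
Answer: $962708140 + 46520 i \sqrt{3} \approx 9.6271 \cdot 10^{8} + 80575.0 i$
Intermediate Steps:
$K = -15282$ ($K = 9 - 15291 = -15282$)
$d = -30$
$R{\left(I \right)} = \sqrt{18 + I}$
$\left(R{\left(d \right)} + 41389\right) \left(38542 + K\right) = \left(\sqrt{18 - 30} + 41389\right) \left(38542 - 15282\right) = \left(\sqrt{-12} + 41389\right) 23260 = \left(2 i \sqrt{3} + 41389\right) 23260 = \left(41389 + 2 i \sqrt{3}\right) 23260 = 962708140 + 46520 i \sqrt{3}$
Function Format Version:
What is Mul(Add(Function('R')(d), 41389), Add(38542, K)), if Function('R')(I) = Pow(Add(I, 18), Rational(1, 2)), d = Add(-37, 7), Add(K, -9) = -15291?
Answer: Add(962708140, Mul(46520, I, Pow(3, Rational(1, 2)))) ≈ Add(9.6271e+8, Mul(80575., I))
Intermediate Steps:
K = -15282 (K = Add(9, -15291) = -15282)
d = -30
Function('R')(I) = Pow(Add(18, I), Rational(1, 2))
Mul(Add(Function('R')(d), 41389), Add(38542, K)) = Mul(Add(Pow(Add(18, -30), Rational(1, 2)), 41389), Add(38542, -15282)) = Mul(Add(Pow(-12, Rational(1, 2)), 41389), 23260) = Mul(Add(Mul(2, I, Pow(3, Rational(1, 2))), 41389), 23260) = Mul(Add(41389, Mul(2, I, Pow(3, Rational(1, 2)))), 23260) = Add(962708140, Mul(46520, I, Pow(3, Rational(1, 2))))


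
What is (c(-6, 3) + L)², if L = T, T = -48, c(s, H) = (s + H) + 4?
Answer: 2209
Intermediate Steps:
c(s, H) = 4 + H + s (c(s, H) = (H + s) + 4 = 4 + H + s)
L = -48
(c(-6, 3) + L)² = ((4 + 3 - 6) - 48)² = (1 - 48)² = (-47)² = 2209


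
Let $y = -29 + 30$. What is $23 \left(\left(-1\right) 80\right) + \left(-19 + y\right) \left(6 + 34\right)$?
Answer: $-2560$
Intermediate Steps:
$y = 1$
$23 \left(\left(-1\right) 80\right) + \left(-19 + y\right) \left(6 + 34\right) = 23 \left(\left(-1\right) 80\right) + \left(-19 + 1\right) \left(6 + 34\right) = 23 \left(-80\right) - 720 = -1840 - 720 = -2560$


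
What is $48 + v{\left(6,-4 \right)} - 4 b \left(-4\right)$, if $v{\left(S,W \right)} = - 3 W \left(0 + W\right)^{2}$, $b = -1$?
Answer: $-3024$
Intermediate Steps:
$v{\left(S,W \right)} = - 3 W^{3}$ ($v{\left(S,W \right)} = - 3 W W^{2} = - 3 W^{3}$)
$48 + v{\left(6,-4 \right)} - 4 b \left(-4\right) = 48 + - 3 \left(-4\right)^{3} \left(-4\right) \left(-1\right) \left(-4\right) = 48 + \left(-3\right) \left(-64\right) 4 \left(-4\right) = 48 + 192 \left(-16\right) = 48 - 3072 = -3024$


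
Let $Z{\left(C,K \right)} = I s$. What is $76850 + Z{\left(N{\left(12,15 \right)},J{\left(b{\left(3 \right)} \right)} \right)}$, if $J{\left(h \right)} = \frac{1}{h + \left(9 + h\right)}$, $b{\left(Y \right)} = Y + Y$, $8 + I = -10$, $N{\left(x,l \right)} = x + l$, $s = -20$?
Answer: $77210$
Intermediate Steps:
$N{\left(x,l \right)} = l + x$
$I = -18$ ($I = -8 - 10 = -18$)
$b{\left(Y \right)} = 2 Y$
$J{\left(h \right)} = \frac{1}{9 + 2 h}$
$Z{\left(C,K \right)} = 360$ ($Z{\left(C,K \right)} = \left(-18\right) \left(-20\right) = 360$)
$76850 + Z{\left(N{\left(12,15 \right)},J{\left(b{\left(3 \right)} \right)} \right)} = 76850 + 360 = 77210$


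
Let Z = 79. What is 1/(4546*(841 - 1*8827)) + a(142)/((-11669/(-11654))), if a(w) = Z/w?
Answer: 16712092282049/30078122641644 ≈ 0.55562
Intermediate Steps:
a(w) = 79/w
1/(4546*(841 - 1*8827)) + a(142)/((-11669/(-11654))) = 1/(4546*(841 - 1*8827)) + (79/142)/((-11669/(-11654))) = 1/(4546*(841 - 8827)) + (79*(1/142))/((-11669*(-1/11654))) = (1/4546)/(-7986) + 79/(142*(11669/11654)) = (1/4546)*(-1/7986) + (79/142)*(11654/11669) = -1/36304356 + 460333/828499 = 16712092282049/30078122641644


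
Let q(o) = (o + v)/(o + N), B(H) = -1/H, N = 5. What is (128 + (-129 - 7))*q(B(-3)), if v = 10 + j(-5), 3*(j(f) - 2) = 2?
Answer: -39/2 ≈ -19.500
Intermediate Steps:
j(f) = 8/3 (j(f) = 2 + (⅓)*2 = 2 + ⅔ = 8/3)
v = 38/3 (v = 10 + 8/3 = 38/3 ≈ 12.667)
q(o) = (38/3 + o)/(5 + o) (q(o) = (o + 38/3)/(o + 5) = (38/3 + o)/(5 + o))
(128 + (-129 - 7))*q(B(-3)) = (128 + (-129 - 7))*((38/3 - 1/(-3))/(5 - 1/(-3))) = (128 - 136)*((38/3 - 1*(-⅓))/(5 - 1*(-⅓))) = -8*(38/3 + ⅓)/(5 + ⅓) = -8*13/16/3 = -3*13/2 = -8*39/16 = -39/2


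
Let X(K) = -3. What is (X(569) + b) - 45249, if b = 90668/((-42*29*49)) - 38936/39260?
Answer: -13254567233084/292889415 ≈ -45255.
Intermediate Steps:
b = -735425504/292889415 (b = 90668/((-1218*49)) - 38936*1/39260 = 90668/(-59682) - 9734/9815 = 90668*(-1/59682) - 9734/9815 = -45334/29841 - 9734/9815 = -735425504/292889415 ≈ -2.5109)
(X(569) + b) - 45249 = (-3 - 735425504/292889415) - 45249 = -1614093749/292889415 - 45249 = -13254567233084/292889415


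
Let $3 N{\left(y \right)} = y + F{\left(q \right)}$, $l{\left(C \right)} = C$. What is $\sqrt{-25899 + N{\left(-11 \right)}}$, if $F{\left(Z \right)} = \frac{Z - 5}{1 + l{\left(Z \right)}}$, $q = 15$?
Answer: $\frac{i \sqrt{3729954}}{12} \approx 160.94 i$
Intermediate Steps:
$F{\left(Z \right)} = \frac{-5 + Z}{1 + Z}$ ($F{\left(Z \right)} = \frac{Z - 5}{1 + Z} = \frac{-5 + Z}{1 + Z}$)
$N{\left(y \right)} = \frac{5}{24} + \frac{y}{3}$ ($N{\left(y \right)} = \frac{y + \frac{-5 + 15}{1 + 15}}{3} = \frac{y + \frac{1}{16} \cdot 10}{3} = \frac{y + \frac{5}{8}}{3} = \frac{\frac{5}{8} + y}{3} = \frac{5}{24} + \frac{y}{3}$)
$\sqrt{-25899 + N{\left(-11 \right)}} = \sqrt{-25899 + \left(\frac{5}{24} + \frac{1}{3} \left(-11\right)\right)} = \sqrt{-25899 + \left(\frac{5}{24} - \frac{11}{3}\right)} = \sqrt{-25899 - \frac{83}{24}} = \sqrt{- \frac{621659}{24}} = \frac{i \sqrt{3729954}}{12}$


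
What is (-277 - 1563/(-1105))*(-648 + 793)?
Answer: -8831138/221 ≈ -39960.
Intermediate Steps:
(-277 - 1563/(-1105))*(-648 + 793) = (-277 - 1563*(-1/1105))*145 = (-277 + 1563/1105)*145 = -304522/1105*145 = -8831138/221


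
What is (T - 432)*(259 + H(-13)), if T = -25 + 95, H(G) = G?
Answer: -89052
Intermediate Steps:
T = 70
(T - 432)*(259 + H(-13)) = (70 - 432)*(259 - 13) = -362*246 = -89052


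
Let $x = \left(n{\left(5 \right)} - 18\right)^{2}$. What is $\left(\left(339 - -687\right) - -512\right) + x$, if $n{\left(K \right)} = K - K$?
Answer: $1862$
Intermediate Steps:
$n{\left(K \right)} = 0$
$x = 324$ ($x = \left(0 - 18\right)^{2} = \left(-18\right)^{2} = 324$)
$\left(\left(339 - -687\right) - -512\right) + x = \left(\left(339 - -687\right) - -512\right) + 324 = \left(\left(339 + 687\right) + \left(-278 + 790\right)\right) + 324 = \left(1026 + 512\right) + 324 = 1538 + 324 = 1862$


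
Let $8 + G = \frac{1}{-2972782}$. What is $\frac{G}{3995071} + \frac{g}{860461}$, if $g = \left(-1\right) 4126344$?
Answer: $- \frac{49006442471094600045}{10219243690516537642} \approx -4.7955$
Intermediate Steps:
$g = -4126344$
$G = - \frac{23782257}{2972782}$ ($G = -8 + \frac{1}{-2972782} = -8 - \frac{1}{2972782} = - \frac{23782257}{2972782} \approx -8.0$)
$\frac{G}{3995071} + \frac{g}{860461} = - \frac{23782257}{2972782 \cdot 3995071} - \frac{4126344}{860461} = \left(- \frac{23782257}{2972782}\right) \frac{1}{3995071} - \frac{4126344}{860461} = - \frac{23782257}{11876475157522} - \frac{4126344}{860461} = - \frac{49006442471094600045}{10219243690516537642}$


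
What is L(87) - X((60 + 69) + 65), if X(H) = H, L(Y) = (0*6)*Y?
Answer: -194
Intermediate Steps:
L(Y) = 0 (L(Y) = 0*Y = 0)
L(87) - X((60 + 69) + 65) = 0 - ((60 + 69) + 65) = 0 - (129 + 65) = 0 - 1*194 = 0 - 194 = -194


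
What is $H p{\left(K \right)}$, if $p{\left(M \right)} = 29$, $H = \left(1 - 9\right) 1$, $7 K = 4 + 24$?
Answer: $-232$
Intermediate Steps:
$K = 4$ ($K = \frac{4 + 24}{7} = \frac{1}{7} \cdot 28 = 4$)
$H = -8$ ($H = \left(-8\right) 1 = -8$)
$H p{\left(K \right)} = \left(-8\right) 29 = -232$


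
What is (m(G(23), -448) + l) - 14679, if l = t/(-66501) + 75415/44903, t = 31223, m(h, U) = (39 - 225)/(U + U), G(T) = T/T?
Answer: -19635233718861289/1337770292544 ≈ -14678.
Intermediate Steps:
G(T) = 1
m(h, U) = -93/U (m(h, U) = -186*1/(2*U) = -93/U)
l = 3613166546/2986094403 (l = 31223/(-66501) + 75415/44903 = 31223*(-1/66501) + 75415*(1/44903) = -31223/66501 + 75415/44903 = 3613166546/2986094403 ≈ 1.2100)
(m(G(23), -448) + l) - 14679 = (-93/(-448) + 3613166546/2986094403) - 14679 = (-93*(-1/448) + 3613166546/2986094403) - 14679 = (93/448 + 3613166546/2986094403) - 14679 = 1896405392087/1337770292544 - 14679 = -19635233718861289/1337770292544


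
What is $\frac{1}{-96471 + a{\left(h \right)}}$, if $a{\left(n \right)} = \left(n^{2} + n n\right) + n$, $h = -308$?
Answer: $\frac{1}{92949} \approx 1.0759 \cdot 10^{-5}$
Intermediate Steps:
$a{\left(n \right)} = n + 2 n^{2}$ ($a{\left(n \right)} = \left(n^{2} + n^{2}\right) + n = 2 n^{2} + n = n + 2 n^{2}$)
$\frac{1}{-96471 + a{\left(h \right)}} = \frac{1}{-96471 - 308 \left(1 + 2 \left(-308\right)\right)} = \frac{1}{-96471 - 308 \left(1 - 616\right)} = \frac{1}{-96471 - -189420} = \frac{1}{-96471 + 189420} = \frac{1}{92949}$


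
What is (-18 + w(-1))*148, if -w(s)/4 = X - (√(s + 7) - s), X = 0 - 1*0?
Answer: -2072 + 592*√6 ≈ -621.90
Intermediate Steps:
X = 0 (X = 0 + 0 = 0)
w(s) = -4*s + 4*√(7 + s) (w(s) = -4*(0 - (√(s + 7) - s)) = -4*(0 - (√(7 + s) - s)) = -4*(0 + (s - √(7 + s))) = -4*(s - √(7 + s)) = -4*s + 4*√(7 + s))
(-18 + w(-1))*148 = (-18 + (-4*(-1) + 4*√(7 - 1)))*148 = (-18 + (4 + 4*√6))*148 = (-14 + 4*√6)*148 = -2072 + 592*√6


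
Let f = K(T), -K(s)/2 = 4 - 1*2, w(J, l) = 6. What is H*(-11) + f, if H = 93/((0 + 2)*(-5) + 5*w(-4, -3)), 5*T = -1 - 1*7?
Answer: -1103/20 ≈ -55.150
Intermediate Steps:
T = -8/5 (T = (-1 - 1*7)/5 = (-1 - 7)/5 = (⅕)*(-8) = -8/5 ≈ -1.6000)
K(s) = -4 (K(s) = -2*(4 - 1*2) = -2*(4 - 2) = -2*2 = -4)
f = -4
H = 93/20 (H = 93/((0 + 2)*(-5) + 5*6) = 93/(2*(-5) + 30) = 93/(-10 + 30) = 93/20 ≈ 4.6500)
H*(-11) + f = (93/20)*(-11) - 4 = -1023/20 - 4 = -1103/20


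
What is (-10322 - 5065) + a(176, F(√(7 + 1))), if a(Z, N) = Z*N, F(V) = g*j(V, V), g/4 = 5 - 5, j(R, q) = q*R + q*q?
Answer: -15387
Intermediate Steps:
j(R, q) = q² + R*q (j(R, q) = R*q + q² = q² + R*q)
g = 0 (g = 4*(5 - 5) = 4*0 = 0)
F(V) = 0 (F(V) = 0*(V*(V + V)) = 0*(V*(2*V)) = 0*(2*V²) = 0)
a(Z, N) = N*Z
(-10322 - 5065) + a(176, F(√(7 + 1))) = (-10322 - 5065) + 0*176 = -15387 + 0 = -15387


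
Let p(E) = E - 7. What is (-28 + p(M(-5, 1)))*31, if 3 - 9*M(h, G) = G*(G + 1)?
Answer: -9734/9 ≈ -1081.6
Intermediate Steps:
M(h, G) = 1/3 - G*(1 + G)/9 (M(h, G) = 1/3 - G*(G + 1)/9 = 1/3 - G*(1 + G)/9)
p(E) = -7 + E
(-28 + p(M(-5, 1)))*31 = (-28 + (-7 + (1/3 - 1/9*1 - 1/9*1**2)))*31 = (-28 + (-7 + (1/3 - 1/9 - 1/9*1)))*31 = (-28 + (-7 + (1/3 - 1/9 - 1/9)))*31 = (-28 + (-7 + 1/9))*31 = (-28 - 62/9)*31 = -314/9*31 = -9734/9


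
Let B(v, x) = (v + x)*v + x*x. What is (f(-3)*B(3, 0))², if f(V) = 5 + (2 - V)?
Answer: 8100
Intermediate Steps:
f(V) = 7 - V
B(v, x) = x² + v*(v + x) (B(v, x) = v*(v + x) + x² = x² + v*(v + x))
(f(-3)*B(3, 0))² = ((7 - 1*(-3))*(3² + 0² + 3*0))² = ((7 + 3)*(9 + 0 + 0))² = (10*9)² = 90² = 8100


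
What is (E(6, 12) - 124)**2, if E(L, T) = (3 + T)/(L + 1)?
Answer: 727609/49 ≈ 14849.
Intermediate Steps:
E(L, T) = (3 + T)/(1 + L)
(E(6, 12) - 124)**2 = ((3 + 12)/(1 + 6) - 124)**2 = (15/7 - 124)**2 = (-853/7)**2 = 727609/49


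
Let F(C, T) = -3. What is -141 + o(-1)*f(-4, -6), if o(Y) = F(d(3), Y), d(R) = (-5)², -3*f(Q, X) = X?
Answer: -147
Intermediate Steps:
f(Q, X) = -X/3
d(R) = 25
o(Y) = -3
-141 + o(-1)*f(-4, -6) = -141 - (-1)*(-6) = -141 - 3*2 = -141 - 6 = -147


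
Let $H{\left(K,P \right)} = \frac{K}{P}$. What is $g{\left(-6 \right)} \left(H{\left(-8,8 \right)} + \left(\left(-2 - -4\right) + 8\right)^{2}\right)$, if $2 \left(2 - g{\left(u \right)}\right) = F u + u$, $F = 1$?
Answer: $792$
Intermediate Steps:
$g{\left(u \right)} = 2 - u$ ($g{\left(u \right)} = 2 - \frac{1 u + u}{2} = 2 - \frac{u + u}{2} = 2 - \frac{2 u}{2} = 2 - u$)
$g{\left(-6 \right)} \left(H{\left(-8,8 \right)} + \left(\left(-2 - -4\right) + 8\right)^{2}\right) = \left(2 - -6\right) \left(- \frac{8}{8} + \left(\left(-2 - -4\right) + 8\right)^{2}\right) = \left(2 + 6\right) \left(\left(-8\right) \frac{1}{8} + \left(\left(-2 + 4\right) + 8\right)^{2}\right) = 8 \left(-1 + \left(2 + 8\right)^{2}\right) = 8 \left(-1 + 10^{2}\right) = 8 \left(-1 + 100\right) = 8 \cdot 99 = 792$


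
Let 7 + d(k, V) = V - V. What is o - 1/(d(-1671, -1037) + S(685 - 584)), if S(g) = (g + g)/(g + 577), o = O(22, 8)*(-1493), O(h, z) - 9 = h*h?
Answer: -1672302989/2272 ≈ -7.3605e+5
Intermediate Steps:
O(h, z) = 9 + h**2 (O(h, z) = 9 + h*h = 9 + h**2)
d(k, V) = -7 (d(k, V) = -7 + (V - V) = -7 + 0 = -7)
o = -736049 (o = (9 + 22**2)*(-1493) = (9 + 484)*(-1493) = 493*(-1493) = -736049)
S(g) = 2*g/(577 + g) (S(g) = (2*g)/(577 + g) = 2*g/(577 + g))
o - 1/(d(-1671, -1037) + S(685 - 584)) = -736049 - 1/(-7 + 2*(685 - 584)/(577 + (685 - 584))) = -736049 - 1/(-7 + 2*101/(577 + 101)) = -736049 - 1/(-7 + 2*101/678) = -736049 - 1/(-7 + 2*101*(1/678)) = -736049 - 1/(-7 + 101/339) = -736049 - 1/(-2272/339) = -736049 - 1*(-339/2272) = -736049 + 339/2272 = -1672302989/2272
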